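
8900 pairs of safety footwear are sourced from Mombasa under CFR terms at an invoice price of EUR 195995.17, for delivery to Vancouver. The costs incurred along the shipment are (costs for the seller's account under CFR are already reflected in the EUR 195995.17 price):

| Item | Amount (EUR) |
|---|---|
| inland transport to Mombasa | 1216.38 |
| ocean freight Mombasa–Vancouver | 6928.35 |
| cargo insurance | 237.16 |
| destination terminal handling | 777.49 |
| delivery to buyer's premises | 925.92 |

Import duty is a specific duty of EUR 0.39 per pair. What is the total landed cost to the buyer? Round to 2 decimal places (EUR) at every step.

Total landed cost: EUR 201406.74

CFR: the seller pays costs through ocean freight to the destination port, but not insurance.
Already in the invoice (seller's account under CFR): inland to port, freight — exclude.
CIF value = CFR price + insurance = 195995.17 + 237.16 = 196232.33
Import duty = 8900 × 0.39 = 3471.00
Buyer bears: insurance 237.16 + destination terminal 777.49 + delivery 925.92 + duty 3471.00 = 5411.57
Landed cost = invoice 195995.17 + 5411.57 = 201406.74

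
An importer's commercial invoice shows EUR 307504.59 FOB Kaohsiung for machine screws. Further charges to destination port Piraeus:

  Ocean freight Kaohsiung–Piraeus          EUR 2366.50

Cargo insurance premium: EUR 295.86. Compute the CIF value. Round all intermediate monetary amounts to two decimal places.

CIF = FOB price + freight + insurance
CIF = 307504.59 + 2366.50 + 295.86 = 310166.95

CIF value: EUR 310166.95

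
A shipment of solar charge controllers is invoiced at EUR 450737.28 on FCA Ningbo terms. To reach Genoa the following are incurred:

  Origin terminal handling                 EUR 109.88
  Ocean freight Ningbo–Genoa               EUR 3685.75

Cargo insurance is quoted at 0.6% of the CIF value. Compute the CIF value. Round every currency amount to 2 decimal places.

CIF value: EUR 457276.57

Let C be the CIF value. C = FCA price + pre-shipment costs + freight + 0.6% × C
C − 0.6% × C = 450737.28 + 109.88 + 3685.75
0.994 × C = 454532.91
C = 454532.91 / 0.994 = 457276.57
Insurance premium = 0.6% × 457276.57 = 2743.66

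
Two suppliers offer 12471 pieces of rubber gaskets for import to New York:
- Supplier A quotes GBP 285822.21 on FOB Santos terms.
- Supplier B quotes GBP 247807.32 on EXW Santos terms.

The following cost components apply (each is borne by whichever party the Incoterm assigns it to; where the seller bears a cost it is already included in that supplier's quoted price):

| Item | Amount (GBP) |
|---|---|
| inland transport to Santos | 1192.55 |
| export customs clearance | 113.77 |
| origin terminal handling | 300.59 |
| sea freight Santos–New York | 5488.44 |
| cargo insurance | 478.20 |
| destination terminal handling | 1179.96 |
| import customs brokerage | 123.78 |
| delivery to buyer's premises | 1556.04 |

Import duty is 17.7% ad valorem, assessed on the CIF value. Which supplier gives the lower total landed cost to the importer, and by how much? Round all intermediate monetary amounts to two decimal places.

Supplier B is cheaper by GBP 42852.20

Supplier A (FOB):
CIF value = FOB price + freight + insurance = 285822.21 + 5488.44 + 478.20 = 291788.85
Import duty = 291788.85 × 17.7% = 51646.63
Buyer bears (A): 5488.44 + 478.20 + 1179.96 + 123.78 + 1556.04 = 8826.42
Landed cost (A) = invoice 285822.21 + 8826.42 + duty 51646.63 = 346295.26
Supplier B (EXW):
CIF value = EXW price + inland to port + export clearance + origin terminal + freight + insurance = 247807.32 + 1192.55 + 113.77 + 300.59 + 5488.44 + 478.20 = 255380.87
Import duty = 255380.87 × 17.7% = 45202.41
Buyer bears (B): 1192.55 + 113.77 + 300.59 + 5488.44 + 478.20 + 1179.96 + 123.78 + 1556.04 = 10433.33
Landed cost (B) = invoice 247807.32 + 10433.33 + duty 45202.41 = 303443.06
Difference = |346295.26 − 303443.06| = 42852.20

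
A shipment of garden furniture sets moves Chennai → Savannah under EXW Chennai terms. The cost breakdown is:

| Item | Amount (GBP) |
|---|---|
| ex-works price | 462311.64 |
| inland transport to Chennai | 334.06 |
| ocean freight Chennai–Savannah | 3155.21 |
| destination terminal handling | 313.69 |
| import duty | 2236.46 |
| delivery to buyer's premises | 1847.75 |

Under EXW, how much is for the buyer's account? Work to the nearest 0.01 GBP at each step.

EXW: the seller makes goods available at their premises; the buyer bears all onward costs.
Seller's account: goods 462311.64 = 462311.64
Buyer's account: inland to port 334.06 + freight 3155.21 + destination terminal 313.69 + duty 2236.46 + delivery 1847.75 = 7887.17

Buyer's account: GBP 7887.17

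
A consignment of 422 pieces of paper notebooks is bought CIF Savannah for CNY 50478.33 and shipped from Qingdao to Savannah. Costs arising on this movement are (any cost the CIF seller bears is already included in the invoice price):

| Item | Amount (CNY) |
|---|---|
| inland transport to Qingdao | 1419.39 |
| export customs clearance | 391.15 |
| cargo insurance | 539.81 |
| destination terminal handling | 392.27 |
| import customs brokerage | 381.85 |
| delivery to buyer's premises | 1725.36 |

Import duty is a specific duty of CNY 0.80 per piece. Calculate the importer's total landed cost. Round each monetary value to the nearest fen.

Total landed cost: CNY 53315.41

CIF: the seller pays costs through ocean freight and marine insurance to the destination port.
Already in the invoice (seller's account under CIF): inland to port, export clearance, insurance — exclude.
The CIF price already equals the CIF value: 50478.33
Import duty = 422 × 0.80 = 337.60
Buyer bears: destination terminal 392.27 + brokerage 381.85 + delivery 1725.36 + duty 337.60 = 2837.08
Landed cost = invoice 50478.33 + 2837.08 = 53315.41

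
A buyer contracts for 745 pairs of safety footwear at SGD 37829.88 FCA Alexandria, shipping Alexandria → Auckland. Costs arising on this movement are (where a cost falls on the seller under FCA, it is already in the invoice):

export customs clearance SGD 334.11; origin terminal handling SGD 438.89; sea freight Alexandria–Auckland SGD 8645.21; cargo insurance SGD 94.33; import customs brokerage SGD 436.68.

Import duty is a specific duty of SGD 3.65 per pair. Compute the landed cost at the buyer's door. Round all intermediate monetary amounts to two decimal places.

FCA: the seller delivers export-cleared goods to the carrier; the buyer bears costs from that point.
Already in the invoice (seller's account under FCA): export clearance — exclude.
CIF value = FCA price + origin terminal + freight + insurance = 37829.88 + 438.89 + 8645.21 + 94.33 = 47008.31
Import duty = 745 × 3.65 = 2719.25
Buyer bears: origin terminal 438.89 + freight 8645.21 + insurance 94.33 + brokerage 436.68 + duty 2719.25 = 12334.36
Landed cost = invoice 37829.88 + 12334.36 = 50164.24

Total landed cost: SGD 50164.24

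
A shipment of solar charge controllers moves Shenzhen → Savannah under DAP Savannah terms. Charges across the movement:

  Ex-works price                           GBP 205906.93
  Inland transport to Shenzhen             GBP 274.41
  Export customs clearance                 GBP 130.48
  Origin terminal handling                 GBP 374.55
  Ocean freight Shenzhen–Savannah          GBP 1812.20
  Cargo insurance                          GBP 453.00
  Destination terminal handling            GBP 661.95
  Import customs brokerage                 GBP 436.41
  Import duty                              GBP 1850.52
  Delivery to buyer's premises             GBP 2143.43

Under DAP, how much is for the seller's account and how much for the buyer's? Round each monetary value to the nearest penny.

DAP: the seller bears all costs to the named destination except import duty and clearance.
Seller's account: goods 205906.93 + inland to port 274.41 + export clearance 130.48 + origin terminal 374.55 + freight 1812.20 + insurance 453.00 + destination terminal 661.95 + delivery 2143.43 = 211756.95
Buyer's account: brokerage 436.41 + duty 1850.52 = 2286.93

Seller: GBP 211756.95; buyer: GBP 2286.93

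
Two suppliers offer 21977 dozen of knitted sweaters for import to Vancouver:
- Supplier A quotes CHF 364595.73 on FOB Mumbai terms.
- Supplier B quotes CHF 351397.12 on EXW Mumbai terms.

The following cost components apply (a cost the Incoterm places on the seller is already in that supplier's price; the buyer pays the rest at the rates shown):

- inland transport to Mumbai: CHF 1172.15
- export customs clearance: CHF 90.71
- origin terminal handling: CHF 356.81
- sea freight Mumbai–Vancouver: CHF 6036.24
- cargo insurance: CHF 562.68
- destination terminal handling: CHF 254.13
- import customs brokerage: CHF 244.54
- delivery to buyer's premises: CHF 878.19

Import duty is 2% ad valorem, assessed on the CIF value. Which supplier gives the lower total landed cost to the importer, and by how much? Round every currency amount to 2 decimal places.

Supplier B is cheaper by CHF 11810.52

Supplier A (FOB):
CIF value = FOB price + freight + insurance = 364595.73 + 6036.24 + 562.68 = 371194.65
Import duty = 371194.65 × 2% = 7423.89
Buyer bears (A): 6036.24 + 562.68 + 254.13 + 244.54 + 878.19 = 7975.78
Landed cost (A) = invoice 364595.73 + 7975.78 + duty 7423.89 = 379995.40
Supplier B (EXW):
CIF value = EXW price + inland to port + export clearance + origin terminal + freight + insurance = 351397.12 + 1172.15 + 90.71 + 356.81 + 6036.24 + 562.68 = 359615.71
Import duty = 359615.71 × 2% = 7192.31
Buyer bears (B): 1172.15 + 90.71 + 356.81 + 6036.24 + 562.68 + 254.13 + 244.54 + 878.19 = 9595.45
Landed cost (B) = invoice 351397.12 + 9595.45 + duty 7192.31 = 368184.88
Difference = |379995.40 − 368184.88| = 11810.52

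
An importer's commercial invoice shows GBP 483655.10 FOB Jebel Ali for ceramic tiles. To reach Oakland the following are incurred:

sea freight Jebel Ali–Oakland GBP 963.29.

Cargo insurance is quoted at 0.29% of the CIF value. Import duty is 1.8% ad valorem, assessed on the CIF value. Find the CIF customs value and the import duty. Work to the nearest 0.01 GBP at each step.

Let C be the CIF value. C = FOB price + freight + 0.29% × C
C − 0.29% × C = 483655.10 + 963.29
0.9971 × C = 484618.39
C = 484618.39 / 0.9971 = 486027.87
Insurance premium = 0.29% × 486027.87 = 1409.48
Import duty = 486027.87 × 1.8% = 8748.50

CIF value: GBP 486027.87; import duty: GBP 8748.50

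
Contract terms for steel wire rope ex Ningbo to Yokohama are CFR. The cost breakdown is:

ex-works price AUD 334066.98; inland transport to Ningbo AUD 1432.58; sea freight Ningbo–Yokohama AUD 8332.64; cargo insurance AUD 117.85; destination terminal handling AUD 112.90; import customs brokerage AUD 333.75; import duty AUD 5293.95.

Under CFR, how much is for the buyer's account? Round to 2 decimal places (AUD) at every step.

CFR: the seller pays costs through ocean freight to the destination port, but not insurance.
Seller's account: goods 334066.98 + inland to port 1432.58 + freight 8332.64 = 343832.20
Buyer's account: insurance 117.85 + destination terminal 112.90 + brokerage 333.75 + duty 5293.95 = 5858.45

Buyer's account: AUD 5858.45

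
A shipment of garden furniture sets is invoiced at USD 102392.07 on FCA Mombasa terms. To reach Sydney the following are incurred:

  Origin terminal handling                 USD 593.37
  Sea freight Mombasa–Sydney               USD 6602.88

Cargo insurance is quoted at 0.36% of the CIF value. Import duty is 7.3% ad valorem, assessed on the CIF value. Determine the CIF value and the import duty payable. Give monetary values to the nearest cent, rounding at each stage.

Let C be the CIF value. C = FCA price + pre-shipment costs + freight + 0.36% × C
C − 0.36% × C = 102392.07 + 593.37 + 6602.88
0.9964 × C = 109588.32
C = 109588.32 / 0.9964 = 109984.26
Insurance premium = 0.36% × 109984.26 = 395.94
Import duty = 109984.26 × 7.3% = 8028.85

CIF value: USD 109984.26; import duty: USD 8028.85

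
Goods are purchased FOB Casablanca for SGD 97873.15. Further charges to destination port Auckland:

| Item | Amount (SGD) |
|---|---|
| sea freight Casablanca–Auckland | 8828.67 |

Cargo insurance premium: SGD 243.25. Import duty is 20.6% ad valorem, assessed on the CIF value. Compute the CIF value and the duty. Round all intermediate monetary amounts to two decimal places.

CIF = FOB price + freight + insurance
CIF = 97873.15 + 8828.67 + 243.25 = 106945.07
Import duty = 106945.07 × 20.6% = 22030.68

CIF value: SGD 106945.07; import duty: SGD 22030.68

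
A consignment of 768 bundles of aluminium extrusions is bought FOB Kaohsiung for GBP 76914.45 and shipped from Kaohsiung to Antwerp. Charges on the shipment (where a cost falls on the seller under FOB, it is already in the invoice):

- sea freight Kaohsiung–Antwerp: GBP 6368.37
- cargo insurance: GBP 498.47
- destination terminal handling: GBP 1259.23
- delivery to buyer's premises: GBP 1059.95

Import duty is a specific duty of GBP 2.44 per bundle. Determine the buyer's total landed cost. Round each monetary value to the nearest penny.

FOB: the seller bears costs until goods are on board at the origin port; the buyer bears freight, insurance and all costs thereafter.
CIF value = FOB price + freight + insurance = 76914.45 + 6368.37 + 498.47 = 83781.29
Import duty = 768 × 2.44 = 1873.92
Buyer bears: freight 6368.37 + insurance 498.47 + destination terminal 1259.23 + delivery 1059.95 + duty 1873.92 = 11059.94
Landed cost = invoice 76914.45 + 11059.94 = 87974.39

Total landed cost: GBP 87974.39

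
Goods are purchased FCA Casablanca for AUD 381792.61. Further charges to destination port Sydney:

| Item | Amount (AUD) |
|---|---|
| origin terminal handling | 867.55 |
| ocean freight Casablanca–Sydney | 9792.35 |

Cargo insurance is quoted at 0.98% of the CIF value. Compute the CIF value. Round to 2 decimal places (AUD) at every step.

CIF value: AUD 396336.61

Let C be the CIF value. C = FCA price + pre-shipment costs + freight + 0.98% × C
C − 0.98% × C = 381792.61 + 867.55 + 9792.35
0.9902 × C = 392452.51
C = 392452.51 / 0.9902 = 396336.61
Insurance premium = 0.98% × 396336.61 = 3884.10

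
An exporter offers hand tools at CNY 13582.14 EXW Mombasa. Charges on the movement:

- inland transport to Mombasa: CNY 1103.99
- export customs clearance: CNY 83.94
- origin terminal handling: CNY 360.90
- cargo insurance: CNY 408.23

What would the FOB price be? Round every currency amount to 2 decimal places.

FOB price: CNY 15130.97

Not relevant to the conversion: insurance — on the buyer under both terms; not part of either seller's price.
From EXW to FOB, the seller additionally bears: inland to port, export clearance, origin terminal.
FOB price = 13582.14 + 1103.99 + 83.94 + 360.90 = 15130.97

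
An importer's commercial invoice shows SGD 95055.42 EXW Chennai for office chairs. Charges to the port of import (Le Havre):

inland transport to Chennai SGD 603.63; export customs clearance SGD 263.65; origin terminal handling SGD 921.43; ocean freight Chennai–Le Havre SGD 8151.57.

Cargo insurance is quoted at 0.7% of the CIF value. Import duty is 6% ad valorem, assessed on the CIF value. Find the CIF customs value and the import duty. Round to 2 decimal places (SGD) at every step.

CIF value: SGD 105735.85; import duty: SGD 6344.15

Let C be the CIF value. C = EXW price + pre-shipment costs + freight + 0.7% × C
C − 0.7% × C = 95055.42 + 603.63 + 263.65 + 921.43 + 8151.57
0.993 × C = 104995.70
C = 104995.70 / 0.993 = 105735.85
Insurance premium = 0.7% × 105735.85 = 740.15
Import duty = 105735.85 × 6% = 6344.15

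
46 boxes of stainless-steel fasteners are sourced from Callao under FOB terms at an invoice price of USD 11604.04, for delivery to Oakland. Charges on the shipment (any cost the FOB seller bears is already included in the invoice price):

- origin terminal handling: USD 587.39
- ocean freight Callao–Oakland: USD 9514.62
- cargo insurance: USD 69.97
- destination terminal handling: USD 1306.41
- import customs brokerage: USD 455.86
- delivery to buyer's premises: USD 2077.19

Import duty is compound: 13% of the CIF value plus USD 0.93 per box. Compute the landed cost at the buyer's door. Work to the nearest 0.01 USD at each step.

Total landed cost: USD 27825.39

FOB: the seller bears costs until goods are on board at the origin port; the buyer bears freight, insurance and all costs thereafter.
Already in the invoice (seller's account under FOB): origin terminal — exclude.
CIF value = FOB price + freight + insurance = 11604.04 + 9514.62 + 69.97 = 21188.63
Ad valorem component: 21188.63 × 13% = 2754.52
Specific component: 46 × 0.93 = 42.78
Import duty = 2754.52 + 42.78 = 2797.30
Buyer bears: freight 9514.62 + insurance 69.97 + destination terminal 1306.41 + brokerage 455.86 + delivery 2077.19 + duty 2797.30 = 16221.35
Landed cost = invoice 11604.04 + 16221.35 = 27825.39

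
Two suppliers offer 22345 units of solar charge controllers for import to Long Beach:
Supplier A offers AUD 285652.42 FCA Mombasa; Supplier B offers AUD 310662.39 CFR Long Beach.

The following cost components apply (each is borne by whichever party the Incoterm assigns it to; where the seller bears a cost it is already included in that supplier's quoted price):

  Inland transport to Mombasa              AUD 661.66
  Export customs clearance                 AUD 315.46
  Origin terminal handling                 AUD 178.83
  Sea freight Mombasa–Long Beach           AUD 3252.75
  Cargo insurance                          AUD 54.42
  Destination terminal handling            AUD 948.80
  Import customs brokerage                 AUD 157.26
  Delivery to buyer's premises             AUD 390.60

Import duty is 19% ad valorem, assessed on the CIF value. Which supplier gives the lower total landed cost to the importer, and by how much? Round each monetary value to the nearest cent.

Supplier A (FCA):
CIF value = FCA price + origin terminal + freight + insurance = 285652.42 + 178.83 + 3252.75 + 54.42 = 289138.42
Import duty = 289138.42 × 19% = 54936.30
Buyer bears (A): 178.83 + 3252.75 + 54.42 + 948.80 + 157.26 + 390.60 = 4982.66
Landed cost (A) = invoice 285652.42 + 4982.66 + duty 54936.30 = 345571.38
Supplier B (CFR):
CIF value = CFR price + insurance = 310662.39 + 54.42 = 310716.81
Import duty = 310716.81 × 19% = 59036.19
Buyer bears (B): 54.42 + 948.80 + 157.26 + 390.60 = 1551.08
Landed cost (B) = invoice 310662.39 + 1551.08 + duty 59036.19 = 371249.66
Difference = |345571.38 − 371249.66| = 25678.28

Supplier A is cheaper by AUD 25678.28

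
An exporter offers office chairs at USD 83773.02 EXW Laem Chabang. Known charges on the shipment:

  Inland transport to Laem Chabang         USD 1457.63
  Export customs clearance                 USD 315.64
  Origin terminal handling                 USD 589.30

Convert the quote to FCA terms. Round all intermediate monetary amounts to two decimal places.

FCA price: USD 85546.29

Not relevant to the conversion: origin terminal — on the buyer under both terms; not part of either seller's price.
From EXW to FCA, the seller additionally bears: inland to port, export clearance.
FCA price = 83773.02 + 1457.63 + 315.64 = 85546.29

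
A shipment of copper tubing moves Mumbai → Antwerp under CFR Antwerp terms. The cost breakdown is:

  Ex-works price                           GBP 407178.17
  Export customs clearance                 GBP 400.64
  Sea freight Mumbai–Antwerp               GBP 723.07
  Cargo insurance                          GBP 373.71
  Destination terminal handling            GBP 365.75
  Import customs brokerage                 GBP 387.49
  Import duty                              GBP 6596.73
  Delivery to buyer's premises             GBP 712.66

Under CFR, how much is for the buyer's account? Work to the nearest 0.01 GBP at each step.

CFR: the seller pays costs through ocean freight to the destination port, but not insurance.
Seller's account: goods 407178.17 + export clearance 400.64 + freight 723.07 = 408301.88
Buyer's account: insurance 373.71 + destination terminal 365.75 + brokerage 387.49 + duty 6596.73 + delivery 712.66 = 8436.34

Buyer's account: GBP 8436.34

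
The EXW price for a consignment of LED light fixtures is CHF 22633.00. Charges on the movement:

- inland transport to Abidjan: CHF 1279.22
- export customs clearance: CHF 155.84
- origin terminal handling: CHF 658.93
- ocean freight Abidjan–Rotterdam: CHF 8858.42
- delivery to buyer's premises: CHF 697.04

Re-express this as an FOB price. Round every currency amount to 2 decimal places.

Not relevant to the conversion: delivery, freight — on the buyer under both terms; not part of either seller's price.
From EXW to FOB, the seller additionally bears: inland to port, export clearance, origin terminal.
FOB price = 22633.00 + 1279.22 + 155.84 + 658.93 = 24726.99

FOB price: CHF 24726.99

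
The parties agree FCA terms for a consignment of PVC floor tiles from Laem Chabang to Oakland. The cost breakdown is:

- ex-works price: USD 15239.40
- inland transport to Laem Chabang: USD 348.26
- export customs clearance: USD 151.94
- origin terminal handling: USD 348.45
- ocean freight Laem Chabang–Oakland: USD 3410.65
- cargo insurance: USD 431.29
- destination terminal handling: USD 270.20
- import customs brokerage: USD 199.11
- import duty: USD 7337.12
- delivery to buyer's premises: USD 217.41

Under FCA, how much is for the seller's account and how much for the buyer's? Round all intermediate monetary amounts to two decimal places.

Seller: USD 15739.60; buyer: USD 12214.23

FCA: the seller delivers export-cleared goods to the carrier; the buyer bears costs from that point.
Seller's account: goods 15239.40 + inland to port 348.26 + export clearance 151.94 = 15739.60
Buyer's account: origin terminal 348.45 + freight 3410.65 + insurance 431.29 + destination terminal 270.20 + brokerage 199.11 + duty 7337.12 + delivery 217.41 = 12214.23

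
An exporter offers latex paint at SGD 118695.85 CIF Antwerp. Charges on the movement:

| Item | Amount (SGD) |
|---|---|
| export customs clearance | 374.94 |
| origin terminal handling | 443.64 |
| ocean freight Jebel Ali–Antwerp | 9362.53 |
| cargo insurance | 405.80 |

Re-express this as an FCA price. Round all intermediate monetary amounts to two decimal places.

FCA price: SGD 108483.88

Not relevant to the conversion: export clearance — on the seller under both CIF and FCA; already in the CIF price and stays in the FCA price.
From CIF to FCA, the seller no longer bears: origin terminal, freight, insurance.
FCA price = 118695.85 − 443.64 − 9362.53 − 405.80 = 108483.88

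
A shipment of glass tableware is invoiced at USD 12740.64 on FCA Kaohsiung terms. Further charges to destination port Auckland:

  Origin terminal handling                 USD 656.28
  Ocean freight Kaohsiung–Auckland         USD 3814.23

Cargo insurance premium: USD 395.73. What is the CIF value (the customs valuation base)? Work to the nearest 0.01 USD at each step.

CIF value: USD 17606.88

CIF = FCA price + pre-shipment costs + freight + insurance
CIF = 12740.64 + 656.28 + 3814.23 + 395.73 = 17606.88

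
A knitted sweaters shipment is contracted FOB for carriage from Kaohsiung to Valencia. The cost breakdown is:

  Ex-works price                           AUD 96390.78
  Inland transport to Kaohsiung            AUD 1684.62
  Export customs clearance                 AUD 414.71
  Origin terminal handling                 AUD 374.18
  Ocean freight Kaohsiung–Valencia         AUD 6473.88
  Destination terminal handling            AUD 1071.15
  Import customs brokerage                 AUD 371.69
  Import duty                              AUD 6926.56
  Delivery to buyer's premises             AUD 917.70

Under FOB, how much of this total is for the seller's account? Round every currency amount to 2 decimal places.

Seller's account: AUD 98864.29

FOB: the seller bears costs until goods are on board at the origin port; the buyer bears freight, insurance and all costs thereafter.
Seller's account: goods 96390.78 + inland to port 1684.62 + export clearance 414.71 + origin terminal 374.18 = 98864.29
Buyer's account: freight 6473.88 + destination terminal 1071.15 + brokerage 371.69 + duty 6926.56 + delivery 917.70 = 15760.98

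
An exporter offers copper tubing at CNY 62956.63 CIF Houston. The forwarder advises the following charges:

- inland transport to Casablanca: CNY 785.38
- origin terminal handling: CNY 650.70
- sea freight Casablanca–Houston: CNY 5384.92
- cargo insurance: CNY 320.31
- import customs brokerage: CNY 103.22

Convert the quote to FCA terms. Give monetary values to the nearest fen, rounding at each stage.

Not relevant to the conversion: inland to port — on the seller under both CIF and FCA; already in the CIF price and stays in the FCA price. brokerage — on the buyer under both terms; not part of either seller's price.
From CIF to FCA, the seller no longer bears: origin terminal, freight, insurance.
FCA price = 62956.63 − 650.70 − 5384.92 − 320.31 = 56600.70

FCA price: CNY 56600.70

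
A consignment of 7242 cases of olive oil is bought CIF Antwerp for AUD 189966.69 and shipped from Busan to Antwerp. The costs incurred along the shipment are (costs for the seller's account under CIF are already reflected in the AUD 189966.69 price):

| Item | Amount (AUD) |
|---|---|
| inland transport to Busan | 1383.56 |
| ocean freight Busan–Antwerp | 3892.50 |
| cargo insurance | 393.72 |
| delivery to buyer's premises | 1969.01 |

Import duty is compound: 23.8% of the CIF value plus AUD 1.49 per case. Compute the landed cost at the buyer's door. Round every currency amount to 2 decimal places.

CIF: the seller pays costs through ocean freight and marine insurance to the destination port.
Already in the invoice (seller's account under CIF): inland to port, freight, insurance — exclude.
The CIF price already equals the CIF value: 189966.69
Ad valorem component: 189966.69 × 23.8% = 45212.07
Specific component: 7242 × 1.49 = 10790.58
Import duty = 45212.07 + 10790.58 = 56002.65
Buyer bears: delivery 1969.01 + duty 56002.65 = 57971.66
Landed cost = invoice 189966.69 + 57971.66 = 247938.35

Total landed cost: AUD 247938.35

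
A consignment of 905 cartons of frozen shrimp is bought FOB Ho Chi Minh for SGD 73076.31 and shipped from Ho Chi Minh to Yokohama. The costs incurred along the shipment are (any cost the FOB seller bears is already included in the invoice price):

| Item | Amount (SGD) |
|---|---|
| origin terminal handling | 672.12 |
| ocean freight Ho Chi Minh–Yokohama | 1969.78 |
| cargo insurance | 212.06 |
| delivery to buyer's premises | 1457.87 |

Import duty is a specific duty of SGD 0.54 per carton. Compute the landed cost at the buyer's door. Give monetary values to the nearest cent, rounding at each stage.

Total landed cost: SGD 77204.72

FOB: the seller bears costs until goods are on board at the origin port; the buyer bears freight, insurance and all costs thereafter.
Already in the invoice (seller's account under FOB): origin terminal — exclude.
CIF value = FOB price + freight + insurance = 73076.31 + 1969.78 + 212.06 = 75258.15
Import duty = 905 × 0.54 = 488.70
Buyer bears: freight 1969.78 + insurance 212.06 + delivery 1457.87 + duty 488.70 = 4128.41
Landed cost = invoice 73076.31 + 4128.41 = 77204.72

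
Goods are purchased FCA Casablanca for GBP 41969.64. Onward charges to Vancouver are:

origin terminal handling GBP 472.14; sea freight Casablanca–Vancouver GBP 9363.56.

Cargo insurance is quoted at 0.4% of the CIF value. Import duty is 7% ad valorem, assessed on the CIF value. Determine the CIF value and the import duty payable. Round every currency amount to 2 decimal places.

Let C be the CIF value. C = FCA price + pre-shipment costs + freight + 0.4% × C
C − 0.4% × C = 41969.64 + 472.14 + 9363.56
0.996 × C = 51805.34
C = 51805.34 / 0.996 = 52013.39
Insurance premium = 0.4% × 52013.39 = 208.05
Import duty = 52013.39 × 7% = 3640.94

CIF value: GBP 52013.39; import duty: GBP 3640.94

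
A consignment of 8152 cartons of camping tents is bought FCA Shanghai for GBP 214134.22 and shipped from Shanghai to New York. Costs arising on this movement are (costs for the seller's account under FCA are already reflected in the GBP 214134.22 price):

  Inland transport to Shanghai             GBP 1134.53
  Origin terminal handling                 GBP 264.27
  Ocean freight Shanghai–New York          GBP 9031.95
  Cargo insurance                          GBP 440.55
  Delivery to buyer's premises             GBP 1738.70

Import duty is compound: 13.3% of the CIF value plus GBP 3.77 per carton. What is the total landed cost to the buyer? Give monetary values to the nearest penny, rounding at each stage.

FCA: the seller delivers export-cleared goods to the carrier; the buyer bears costs from that point.
Already in the invoice (seller's account under FCA): inland to port — exclude.
CIF value = FCA price + origin terminal + freight + insurance = 214134.22 + 264.27 + 9031.95 + 440.55 = 223870.99
Ad valorem component: 223870.99 × 13.3% = 29774.84
Specific component: 8152 × 3.77 = 30733.04
Import duty = 29774.84 + 30733.04 = 60507.88
Buyer bears: origin terminal 264.27 + freight 9031.95 + insurance 440.55 + delivery 1738.70 + duty 60507.88 = 71983.35
Landed cost = invoice 214134.22 + 71983.35 = 286117.57

Total landed cost: GBP 286117.57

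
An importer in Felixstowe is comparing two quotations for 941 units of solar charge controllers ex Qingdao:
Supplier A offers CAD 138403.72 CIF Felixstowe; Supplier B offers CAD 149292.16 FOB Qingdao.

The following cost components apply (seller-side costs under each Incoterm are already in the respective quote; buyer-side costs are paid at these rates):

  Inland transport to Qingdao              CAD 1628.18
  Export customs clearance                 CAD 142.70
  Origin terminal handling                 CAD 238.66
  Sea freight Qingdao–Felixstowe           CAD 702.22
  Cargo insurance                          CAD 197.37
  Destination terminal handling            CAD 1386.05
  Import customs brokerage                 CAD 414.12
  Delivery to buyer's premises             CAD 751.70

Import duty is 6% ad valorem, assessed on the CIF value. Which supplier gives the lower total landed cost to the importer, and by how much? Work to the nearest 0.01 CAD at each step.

Supplier A (CIF):
The CIF price already equals the CIF value: 138403.72
Import duty = 138403.72 × 6% = 8304.22
Buyer bears (A): 1386.05 + 414.12 + 751.70 = 2551.87
Landed cost (A) = invoice 138403.72 + 2551.87 + duty 8304.22 = 149259.81
Supplier B (FOB):
CIF value = FOB price + freight + insurance = 149292.16 + 702.22 + 197.37 = 150191.75
Import duty = 150191.75 × 6% = 9011.51
Buyer bears (B): 702.22 + 197.37 + 1386.05 + 414.12 + 751.70 = 3451.46
Landed cost (B) = invoice 149292.16 + 3451.46 + duty 9011.51 = 161755.13
Difference = |149259.81 − 161755.13| = 12495.32

Supplier A is cheaper by CAD 12495.32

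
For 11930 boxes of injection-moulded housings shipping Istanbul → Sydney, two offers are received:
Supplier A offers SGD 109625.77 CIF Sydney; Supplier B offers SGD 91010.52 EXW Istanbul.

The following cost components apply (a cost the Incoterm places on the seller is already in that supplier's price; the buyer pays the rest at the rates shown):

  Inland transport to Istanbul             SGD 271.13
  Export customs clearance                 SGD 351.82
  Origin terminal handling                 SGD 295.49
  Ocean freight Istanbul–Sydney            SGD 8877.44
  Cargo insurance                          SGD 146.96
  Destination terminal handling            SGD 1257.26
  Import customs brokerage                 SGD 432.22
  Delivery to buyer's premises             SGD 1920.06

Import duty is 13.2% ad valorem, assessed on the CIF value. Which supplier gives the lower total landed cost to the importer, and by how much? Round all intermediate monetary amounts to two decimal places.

Supplier B is cheaper by SGD 9817.17

Supplier A (CIF):
The CIF price already equals the CIF value: 109625.77
Import duty = 109625.77 × 13.2% = 14470.60
Buyer bears (A): 1257.26 + 432.22 + 1920.06 = 3609.54
Landed cost (A) = invoice 109625.77 + 3609.54 + duty 14470.60 = 127705.91
Supplier B (EXW):
CIF value = EXW price + inland to port + export clearance + origin terminal + freight + insurance = 91010.52 + 271.13 + 351.82 + 295.49 + 8877.44 + 146.96 = 100953.36
Import duty = 100953.36 × 13.2% = 13325.84
Buyer bears (B): 271.13 + 351.82 + 295.49 + 8877.44 + 146.96 + 1257.26 + 432.22 + 1920.06 = 13552.38
Landed cost (B) = invoice 91010.52 + 13552.38 + duty 13325.84 = 117888.74
Difference = |127705.91 − 117888.74| = 9817.17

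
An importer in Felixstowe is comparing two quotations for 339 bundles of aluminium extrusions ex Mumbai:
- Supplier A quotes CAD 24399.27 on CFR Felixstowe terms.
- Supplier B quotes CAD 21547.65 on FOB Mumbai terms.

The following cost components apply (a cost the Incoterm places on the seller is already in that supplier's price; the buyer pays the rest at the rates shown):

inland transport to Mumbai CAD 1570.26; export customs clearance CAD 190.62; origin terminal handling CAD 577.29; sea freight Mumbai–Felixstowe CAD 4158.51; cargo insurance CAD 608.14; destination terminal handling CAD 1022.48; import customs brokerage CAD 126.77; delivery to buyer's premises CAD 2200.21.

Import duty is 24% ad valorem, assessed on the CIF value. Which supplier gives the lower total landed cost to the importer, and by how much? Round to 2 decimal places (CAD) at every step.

Supplier A (CFR):
CIF value = CFR price + insurance = 24399.27 + 608.14 = 25007.41
Import duty = 25007.41 × 24% = 6001.78
Buyer bears (A): 608.14 + 1022.48 + 126.77 + 2200.21 = 3957.60
Landed cost (A) = invoice 24399.27 + 3957.60 + duty 6001.78 = 34358.65
Supplier B (FOB):
CIF value = FOB price + freight + insurance = 21547.65 + 4158.51 + 608.14 = 26314.30
Import duty = 26314.30 × 24% = 6315.43
Buyer bears (B): 4158.51 + 608.14 + 1022.48 + 126.77 + 2200.21 = 8116.11
Landed cost (B) = invoice 21547.65 + 8116.11 + duty 6315.43 = 35979.19
Difference = |34358.65 − 35979.19| = 1620.54

Supplier A is cheaper by CAD 1620.54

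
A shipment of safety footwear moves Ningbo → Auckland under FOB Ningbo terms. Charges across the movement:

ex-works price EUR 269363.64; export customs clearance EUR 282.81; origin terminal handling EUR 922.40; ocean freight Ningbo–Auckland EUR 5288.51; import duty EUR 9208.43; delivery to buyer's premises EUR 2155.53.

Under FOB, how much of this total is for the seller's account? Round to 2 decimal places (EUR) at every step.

FOB: the seller bears costs until goods are on board at the origin port; the buyer bears freight, insurance and all costs thereafter.
Seller's account: goods 269363.64 + export clearance 282.81 + origin terminal 922.40 = 270568.85
Buyer's account: freight 5288.51 + duty 9208.43 + delivery 2155.53 = 16652.47

Seller's account: EUR 270568.85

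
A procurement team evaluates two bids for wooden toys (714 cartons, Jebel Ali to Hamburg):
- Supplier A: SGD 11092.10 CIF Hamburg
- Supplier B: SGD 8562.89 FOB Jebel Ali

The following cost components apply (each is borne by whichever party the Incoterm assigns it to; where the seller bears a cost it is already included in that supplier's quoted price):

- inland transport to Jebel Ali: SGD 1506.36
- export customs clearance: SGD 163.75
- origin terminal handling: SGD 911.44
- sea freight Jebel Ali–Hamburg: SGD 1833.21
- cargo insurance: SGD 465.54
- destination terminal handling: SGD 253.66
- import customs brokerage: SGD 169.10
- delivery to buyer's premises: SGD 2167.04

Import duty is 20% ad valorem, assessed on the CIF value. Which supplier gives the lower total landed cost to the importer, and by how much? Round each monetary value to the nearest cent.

Supplier A (CIF):
The CIF price already equals the CIF value: 11092.10
Import duty = 11092.10 × 20% = 2218.42
Buyer bears (A): 253.66 + 169.10 + 2167.04 = 2589.80
Landed cost (A) = invoice 11092.10 + 2589.80 + duty 2218.42 = 15900.32
Supplier B (FOB):
CIF value = FOB price + freight + insurance = 8562.89 + 1833.21 + 465.54 = 10861.64
Import duty = 10861.64 × 20% = 2172.33
Buyer bears (B): 1833.21 + 465.54 + 253.66 + 169.10 + 2167.04 = 4888.55
Landed cost (B) = invoice 8562.89 + 4888.55 + duty 2172.33 = 15623.77
Difference = |15900.32 − 15623.77| = 276.55

Supplier B is cheaper by SGD 276.55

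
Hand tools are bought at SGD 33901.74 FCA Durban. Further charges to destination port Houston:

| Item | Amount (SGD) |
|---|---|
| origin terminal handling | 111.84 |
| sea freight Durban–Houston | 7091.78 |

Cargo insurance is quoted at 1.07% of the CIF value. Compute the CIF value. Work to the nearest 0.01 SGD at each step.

CIF value: SGD 41549.94

Let C be the CIF value. C = FCA price + pre-shipment costs + freight + 1.07% × C
C − 1.07% × C = 33901.74 + 111.84 + 7091.78
0.9893 × C = 41105.36
C = 41105.36 / 0.9893 = 41549.94
Insurance premium = 1.07% × 41549.94 = 444.58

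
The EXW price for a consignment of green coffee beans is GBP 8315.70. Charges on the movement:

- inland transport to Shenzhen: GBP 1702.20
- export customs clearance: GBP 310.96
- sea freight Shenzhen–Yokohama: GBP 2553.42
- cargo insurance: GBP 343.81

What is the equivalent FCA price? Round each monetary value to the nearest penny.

FCA price: GBP 10328.86

Not relevant to the conversion: freight, insurance — on the buyer under both terms; not part of either seller's price.
From EXW to FCA, the seller additionally bears: inland to port, export clearance.
FCA price = 8315.70 + 1702.20 + 310.96 = 10328.86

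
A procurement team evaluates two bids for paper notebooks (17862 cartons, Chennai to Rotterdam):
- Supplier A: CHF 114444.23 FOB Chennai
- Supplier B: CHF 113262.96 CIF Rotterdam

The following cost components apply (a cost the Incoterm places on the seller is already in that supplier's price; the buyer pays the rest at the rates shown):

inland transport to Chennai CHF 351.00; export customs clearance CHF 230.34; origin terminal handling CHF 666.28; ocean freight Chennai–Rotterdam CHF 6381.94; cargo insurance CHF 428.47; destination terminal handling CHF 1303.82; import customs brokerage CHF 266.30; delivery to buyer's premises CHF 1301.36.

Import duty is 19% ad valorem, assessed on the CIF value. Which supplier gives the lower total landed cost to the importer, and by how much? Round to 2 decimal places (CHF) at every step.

Supplier A (FOB):
CIF value = FOB price + freight + insurance = 114444.23 + 6381.94 + 428.47 = 121254.64
Import duty = 121254.64 × 19% = 23038.38
Buyer bears (A): 6381.94 + 428.47 + 1303.82 + 266.30 + 1301.36 = 9681.89
Landed cost (A) = invoice 114444.23 + 9681.89 + duty 23038.38 = 147164.50
Supplier B (CIF):
The CIF price already equals the CIF value: 113262.96
Import duty = 113262.96 × 19% = 21519.96
Buyer bears (B): 1303.82 + 266.30 + 1301.36 = 2871.48
Landed cost (B) = invoice 113262.96 + 2871.48 + duty 21519.96 = 137654.40
Difference = |147164.50 − 137654.40| = 9510.10

Supplier B is cheaper by CHF 9510.10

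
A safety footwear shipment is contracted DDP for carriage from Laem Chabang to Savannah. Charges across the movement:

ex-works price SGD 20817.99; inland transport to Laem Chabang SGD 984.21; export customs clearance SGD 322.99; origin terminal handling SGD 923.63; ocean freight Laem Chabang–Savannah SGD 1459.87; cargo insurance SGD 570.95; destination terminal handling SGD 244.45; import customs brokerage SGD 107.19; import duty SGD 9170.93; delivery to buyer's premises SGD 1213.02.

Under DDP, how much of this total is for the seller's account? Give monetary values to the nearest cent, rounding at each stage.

DDP: the seller bears all costs including import duty.
Seller's account: goods 20817.99 + inland to port 984.21 + export clearance 322.99 + origin terminal 923.63 + freight 1459.87 + insurance 570.95 + destination terminal 244.45 + brokerage 107.19 + duty 9170.93 + delivery 1213.02 = 35815.23
Buyer's account: 0.00

Seller's account: SGD 35815.23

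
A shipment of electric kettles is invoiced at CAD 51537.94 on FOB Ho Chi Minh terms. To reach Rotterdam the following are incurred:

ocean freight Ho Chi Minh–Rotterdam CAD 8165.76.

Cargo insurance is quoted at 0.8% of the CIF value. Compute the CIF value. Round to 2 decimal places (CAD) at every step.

Let C be the CIF value. C = FOB price + freight + 0.8% × C
C − 0.8% × C = 51537.94 + 8165.76
0.992 × C = 59703.70
C = 59703.70 / 0.992 = 60185.18
Insurance premium = 0.8% × 60185.18 = 481.48

CIF value: CAD 60185.18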